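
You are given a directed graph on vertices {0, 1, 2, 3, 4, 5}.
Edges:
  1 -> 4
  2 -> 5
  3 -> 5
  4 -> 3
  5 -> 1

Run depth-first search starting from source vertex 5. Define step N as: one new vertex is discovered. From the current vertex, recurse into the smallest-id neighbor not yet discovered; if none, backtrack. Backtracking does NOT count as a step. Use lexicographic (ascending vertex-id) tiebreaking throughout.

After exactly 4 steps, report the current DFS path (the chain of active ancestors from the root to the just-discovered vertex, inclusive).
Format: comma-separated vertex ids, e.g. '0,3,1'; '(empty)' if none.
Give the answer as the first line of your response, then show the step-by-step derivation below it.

5,1,4,3

step 1: discover 5; path=5; order=5
step 2: discover 1; path=5>1; order=5,1
step 3: discover 4; path=5>1>4; order=5,1,4
step 4: discover 3; path=5>1>4>3; order=5,1,4,3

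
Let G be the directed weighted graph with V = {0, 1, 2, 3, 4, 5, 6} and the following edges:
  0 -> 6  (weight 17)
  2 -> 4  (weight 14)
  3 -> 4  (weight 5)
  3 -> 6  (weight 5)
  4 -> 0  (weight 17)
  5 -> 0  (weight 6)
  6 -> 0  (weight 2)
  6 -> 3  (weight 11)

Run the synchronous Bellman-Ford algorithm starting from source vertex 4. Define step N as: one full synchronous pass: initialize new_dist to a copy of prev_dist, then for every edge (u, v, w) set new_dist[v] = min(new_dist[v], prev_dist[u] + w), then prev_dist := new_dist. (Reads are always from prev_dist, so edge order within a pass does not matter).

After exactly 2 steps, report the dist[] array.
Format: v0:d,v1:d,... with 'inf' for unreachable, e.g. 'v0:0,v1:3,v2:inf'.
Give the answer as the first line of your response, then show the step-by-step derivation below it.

v0:17,v1:inf,v2:inf,v3:inf,v4:0,v5:inf,v6:34

step 1: dist = v0:17,v1:inf,v2:inf,v3:inf,v4:0,v5:inf,v6:inf
step 2: dist = v0:17,v1:inf,v2:inf,v3:inf,v4:0,v5:inf,v6:34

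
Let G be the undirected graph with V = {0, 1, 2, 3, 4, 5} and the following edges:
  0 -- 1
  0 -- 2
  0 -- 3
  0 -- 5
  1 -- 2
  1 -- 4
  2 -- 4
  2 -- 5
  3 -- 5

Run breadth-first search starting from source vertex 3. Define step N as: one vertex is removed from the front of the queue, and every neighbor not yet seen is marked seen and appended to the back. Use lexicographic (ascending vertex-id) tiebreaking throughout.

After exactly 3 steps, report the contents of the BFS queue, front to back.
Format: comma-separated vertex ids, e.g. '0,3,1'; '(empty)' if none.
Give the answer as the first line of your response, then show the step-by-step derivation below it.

1,2

step 1: dequeue 3; queue=[0,5]; order=3
step 2: dequeue 0; queue=[5,1,2]; order=3,0
step 3: dequeue 5; queue=[1,2]; order=3,0,5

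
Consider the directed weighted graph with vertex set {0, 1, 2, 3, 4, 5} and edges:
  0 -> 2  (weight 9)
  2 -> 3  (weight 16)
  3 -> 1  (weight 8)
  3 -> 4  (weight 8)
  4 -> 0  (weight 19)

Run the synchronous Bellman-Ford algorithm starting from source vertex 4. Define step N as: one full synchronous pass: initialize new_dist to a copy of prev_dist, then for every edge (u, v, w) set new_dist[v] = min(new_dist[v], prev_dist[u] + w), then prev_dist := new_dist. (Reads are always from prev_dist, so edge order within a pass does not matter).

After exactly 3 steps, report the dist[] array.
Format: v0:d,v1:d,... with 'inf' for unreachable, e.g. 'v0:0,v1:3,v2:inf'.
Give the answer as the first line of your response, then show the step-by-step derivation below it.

v0:19,v1:inf,v2:28,v3:44,v4:0,v5:inf

step 1: dist = v0:19,v1:inf,v2:inf,v3:inf,v4:0,v5:inf
step 2: dist = v0:19,v1:inf,v2:28,v3:inf,v4:0,v5:inf
step 3: dist = v0:19,v1:inf,v2:28,v3:44,v4:0,v5:inf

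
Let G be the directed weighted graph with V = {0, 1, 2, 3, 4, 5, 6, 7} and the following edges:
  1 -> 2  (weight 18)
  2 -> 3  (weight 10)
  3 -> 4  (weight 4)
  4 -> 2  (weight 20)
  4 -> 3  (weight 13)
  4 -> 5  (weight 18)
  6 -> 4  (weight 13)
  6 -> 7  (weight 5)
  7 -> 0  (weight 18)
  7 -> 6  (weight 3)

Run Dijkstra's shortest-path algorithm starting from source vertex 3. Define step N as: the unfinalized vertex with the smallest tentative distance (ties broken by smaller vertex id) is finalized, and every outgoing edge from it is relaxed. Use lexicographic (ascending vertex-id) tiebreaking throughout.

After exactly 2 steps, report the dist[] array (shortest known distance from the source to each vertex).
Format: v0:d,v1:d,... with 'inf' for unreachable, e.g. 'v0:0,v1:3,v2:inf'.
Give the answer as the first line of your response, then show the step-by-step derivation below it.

v0:inf,v1:inf,v2:24,v3:0,v4:4,v5:22,v6:inf,v7:inf

step 1: dist = v0:inf,v1:inf,v2:inf,v3:0,v4:4,v5:inf,v6:inf,v7:inf
step 2: dist = v0:inf,v1:inf,v2:24,v3:0,v4:4,v5:22,v6:inf,v7:inf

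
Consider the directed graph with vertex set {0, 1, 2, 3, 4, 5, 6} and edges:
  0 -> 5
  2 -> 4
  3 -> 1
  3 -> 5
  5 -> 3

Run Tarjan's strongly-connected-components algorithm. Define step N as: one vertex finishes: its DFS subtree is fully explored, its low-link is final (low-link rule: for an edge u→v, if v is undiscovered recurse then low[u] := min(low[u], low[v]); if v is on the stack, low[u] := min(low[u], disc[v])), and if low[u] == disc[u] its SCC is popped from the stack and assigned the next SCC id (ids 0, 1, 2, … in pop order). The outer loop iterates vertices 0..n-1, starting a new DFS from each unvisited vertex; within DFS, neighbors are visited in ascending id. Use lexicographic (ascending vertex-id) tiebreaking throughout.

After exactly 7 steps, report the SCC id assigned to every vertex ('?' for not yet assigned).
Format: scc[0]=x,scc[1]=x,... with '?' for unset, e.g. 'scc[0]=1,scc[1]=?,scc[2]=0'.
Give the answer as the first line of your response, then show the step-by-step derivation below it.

scc[0]=2,scc[1]=0,scc[2]=4,scc[3]=1,scc[4]=3,scc[5]=1,scc[6]=5

step 1: low=(low[0]=0,low[1]=3,low[2]=?,low[3]=2,low[4]=?,low[5]=1,low[6]=?); scc=(scc[0]=?,scc[1]=0,scc[2]=?,scc[3]=?,scc[4]=?,scc[5]=?,scc[6]=?)
step 2: low=(low[0]=0,low[1]=3,low[2]=?,low[3]=1,low[4]=?,low[5]=1,low[6]=?); scc=(scc[0]=?,scc[1]=0,scc[2]=?,scc[3]=?,scc[4]=?,scc[5]=?,scc[6]=?)
step 3: low=(low[0]=0,low[1]=3,low[2]=?,low[3]=1,low[4]=?,low[5]=1,low[6]=?); scc=(scc[0]=?,scc[1]=0,scc[2]=?,scc[3]=1,scc[4]=?,scc[5]=1,scc[6]=?)
step 4: low=(low[0]=0,low[1]=3,low[2]=?,low[3]=1,low[4]=?,low[5]=1,low[6]=?); scc=(scc[0]=2,scc[1]=0,scc[2]=?,scc[3]=1,scc[4]=?,scc[5]=1,scc[6]=?)
step 5: low=(low[0]=0,low[1]=3,low[2]=4,low[3]=1,low[4]=5,low[5]=1,low[6]=?); scc=(scc[0]=2,scc[1]=0,scc[2]=?,scc[3]=1,scc[4]=3,scc[5]=1,scc[6]=?)
step 6: low=(low[0]=0,low[1]=3,low[2]=4,low[3]=1,low[4]=5,low[5]=1,low[6]=?); scc=(scc[0]=2,scc[1]=0,scc[2]=4,scc[3]=1,scc[4]=3,scc[5]=1,scc[6]=?)
step 7: low=(low[0]=0,low[1]=3,low[2]=4,low[3]=1,low[4]=5,low[5]=1,low[6]=6); scc=(scc[0]=2,scc[1]=0,scc[2]=4,scc[3]=1,scc[4]=3,scc[5]=1,scc[6]=5)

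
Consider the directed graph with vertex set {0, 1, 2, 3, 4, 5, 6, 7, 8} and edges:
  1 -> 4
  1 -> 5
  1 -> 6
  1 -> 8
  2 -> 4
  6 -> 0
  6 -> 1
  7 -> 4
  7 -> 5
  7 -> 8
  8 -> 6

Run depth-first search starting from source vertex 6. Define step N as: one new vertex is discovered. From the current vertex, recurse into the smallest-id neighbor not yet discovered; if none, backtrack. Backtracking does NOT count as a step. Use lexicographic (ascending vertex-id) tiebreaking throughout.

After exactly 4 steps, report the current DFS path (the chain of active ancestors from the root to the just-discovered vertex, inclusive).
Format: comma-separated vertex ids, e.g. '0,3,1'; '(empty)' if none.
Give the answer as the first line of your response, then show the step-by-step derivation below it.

6,1,4

step 1: discover 6; path=6; order=6
step 2: discover 0; path=6>0; order=6,0
step 3: discover 1; path=6>1; order=6,0,1
step 4: discover 4; path=6>1>4; order=6,0,1,4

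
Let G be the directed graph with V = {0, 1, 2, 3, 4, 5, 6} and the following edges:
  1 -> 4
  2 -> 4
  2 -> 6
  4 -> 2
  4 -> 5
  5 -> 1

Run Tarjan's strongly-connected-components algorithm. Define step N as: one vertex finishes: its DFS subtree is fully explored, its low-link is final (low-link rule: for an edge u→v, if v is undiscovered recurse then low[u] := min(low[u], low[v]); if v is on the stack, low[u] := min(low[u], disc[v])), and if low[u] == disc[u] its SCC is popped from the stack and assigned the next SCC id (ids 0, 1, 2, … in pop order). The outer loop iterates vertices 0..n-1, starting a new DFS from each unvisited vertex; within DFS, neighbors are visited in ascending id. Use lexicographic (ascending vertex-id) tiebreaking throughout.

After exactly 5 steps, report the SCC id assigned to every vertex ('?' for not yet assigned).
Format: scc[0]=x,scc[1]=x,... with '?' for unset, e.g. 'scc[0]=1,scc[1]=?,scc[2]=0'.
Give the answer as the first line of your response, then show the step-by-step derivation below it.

scc[0]=0,scc[1]=?,scc[2]=?,scc[3]=?,scc[4]=?,scc[5]=?,scc[6]=1

step 1: low=(low[0]=0,low[1]=?,low[2]=?,low[3]=?,low[4]=?,low[5]=?,low[6]=?); scc=(scc[0]=0,scc[1]=?,scc[2]=?,scc[3]=?,scc[4]=?,scc[5]=?,scc[6]=?)
step 2: low=(low[0]=0,low[1]=1,low[2]=2,low[3]=?,low[4]=2,low[5]=?,low[6]=4); scc=(scc[0]=0,scc[1]=?,scc[2]=?,scc[3]=?,scc[4]=?,scc[5]=?,scc[6]=1)
step 3: low=(low[0]=0,low[1]=1,low[2]=2,low[3]=?,low[4]=2,low[5]=?,low[6]=4); scc=(scc[0]=0,scc[1]=?,scc[2]=?,scc[3]=?,scc[4]=?,scc[5]=?,scc[6]=1)
step 4: low=(low[0]=0,low[1]=1,low[2]=2,low[3]=?,low[4]=2,low[5]=1,low[6]=4); scc=(scc[0]=0,scc[1]=?,scc[2]=?,scc[3]=?,scc[4]=?,scc[5]=?,scc[6]=1)
step 5: low=(low[0]=0,low[1]=1,low[2]=2,low[3]=?,low[4]=1,low[5]=1,low[6]=4); scc=(scc[0]=0,scc[1]=?,scc[2]=?,scc[3]=?,scc[4]=?,scc[5]=?,scc[6]=1)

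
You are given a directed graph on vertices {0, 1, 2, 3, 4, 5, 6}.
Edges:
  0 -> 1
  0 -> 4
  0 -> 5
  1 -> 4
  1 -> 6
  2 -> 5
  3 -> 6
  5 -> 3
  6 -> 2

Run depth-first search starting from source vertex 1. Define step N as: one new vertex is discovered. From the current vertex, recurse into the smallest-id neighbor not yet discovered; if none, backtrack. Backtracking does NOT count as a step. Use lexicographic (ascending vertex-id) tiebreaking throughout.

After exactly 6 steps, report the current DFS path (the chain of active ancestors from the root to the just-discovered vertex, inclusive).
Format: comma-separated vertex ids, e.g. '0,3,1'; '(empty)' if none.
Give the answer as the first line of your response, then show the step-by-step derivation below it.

1,6,2,5,3

step 1: discover 1; path=1; order=1
step 2: discover 4; path=1>4; order=1,4
step 3: discover 6; path=1>6; order=1,4,6
step 4: discover 2; path=1>6>2; order=1,4,6,2
step 5: discover 5; path=1>6>2>5; order=1,4,6,2,5
step 6: discover 3; path=1>6>2>5>3; order=1,4,6,2,5,3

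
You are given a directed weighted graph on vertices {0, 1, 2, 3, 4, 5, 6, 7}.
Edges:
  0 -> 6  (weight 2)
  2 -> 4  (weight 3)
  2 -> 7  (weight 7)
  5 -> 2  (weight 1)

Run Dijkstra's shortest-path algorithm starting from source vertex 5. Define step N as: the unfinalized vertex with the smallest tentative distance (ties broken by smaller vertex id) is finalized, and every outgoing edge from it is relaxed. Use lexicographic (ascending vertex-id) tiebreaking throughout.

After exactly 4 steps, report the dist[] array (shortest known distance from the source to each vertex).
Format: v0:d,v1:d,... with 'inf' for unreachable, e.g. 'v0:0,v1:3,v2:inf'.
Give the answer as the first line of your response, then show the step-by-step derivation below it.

v0:inf,v1:inf,v2:1,v3:inf,v4:4,v5:0,v6:inf,v7:8

step 1: dist = v0:inf,v1:inf,v2:1,v3:inf,v4:inf,v5:0,v6:inf,v7:inf
step 2: dist = v0:inf,v1:inf,v2:1,v3:inf,v4:4,v5:0,v6:inf,v7:8
step 3: dist = v0:inf,v1:inf,v2:1,v3:inf,v4:4,v5:0,v6:inf,v7:8
step 4: dist = v0:inf,v1:inf,v2:1,v3:inf,v4:4,v5:0,v6:inf,v7:8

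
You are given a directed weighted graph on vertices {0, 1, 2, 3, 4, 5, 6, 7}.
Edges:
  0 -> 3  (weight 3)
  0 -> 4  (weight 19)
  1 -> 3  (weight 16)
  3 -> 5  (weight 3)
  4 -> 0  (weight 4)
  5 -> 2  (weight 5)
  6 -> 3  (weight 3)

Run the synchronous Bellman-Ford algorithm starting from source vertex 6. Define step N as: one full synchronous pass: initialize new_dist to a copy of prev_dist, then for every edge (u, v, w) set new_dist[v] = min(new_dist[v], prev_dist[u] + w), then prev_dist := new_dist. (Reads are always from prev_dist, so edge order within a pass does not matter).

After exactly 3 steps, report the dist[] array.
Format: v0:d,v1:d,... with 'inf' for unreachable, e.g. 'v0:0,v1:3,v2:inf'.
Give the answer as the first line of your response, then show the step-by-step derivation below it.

v0:inf,v1:inf,v2:11,v3:3,v4:inf,v5:6,v6:0,v7:inf

step 1: dist = v0:inf,v1:inf,v2:inf,v3:3,v4:inf,v5:inf,v6:0,v7:inf
step 2: dist = v0:inf,v1:inf,v2:inf,v3:3,v4:inf,v5:6,v6:0,v7:inf
step 3: dist = v0:inf,v1:inf,v2:11,v3:3,v4:inf,v5:6,v6:0,v7:inf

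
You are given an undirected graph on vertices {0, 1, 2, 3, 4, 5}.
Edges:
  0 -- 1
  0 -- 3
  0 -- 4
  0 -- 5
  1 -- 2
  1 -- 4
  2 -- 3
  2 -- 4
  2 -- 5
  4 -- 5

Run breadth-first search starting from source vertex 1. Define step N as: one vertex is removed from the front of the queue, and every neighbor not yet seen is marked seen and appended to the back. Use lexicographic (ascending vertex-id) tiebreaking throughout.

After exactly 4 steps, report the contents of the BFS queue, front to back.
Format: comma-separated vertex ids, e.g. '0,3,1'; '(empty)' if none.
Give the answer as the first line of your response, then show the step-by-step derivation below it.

3,5

step 1: dequeue 1; queue=[0,2,4]; order=1
step 2: dequeue 0; queue=[2,4,3,5]; order=1,0
step 3: dequeue 2; queue=[4,3,5]; order=1,0,2
step 4: dequeue 4; queue=[3,5]; order=1,0,2,4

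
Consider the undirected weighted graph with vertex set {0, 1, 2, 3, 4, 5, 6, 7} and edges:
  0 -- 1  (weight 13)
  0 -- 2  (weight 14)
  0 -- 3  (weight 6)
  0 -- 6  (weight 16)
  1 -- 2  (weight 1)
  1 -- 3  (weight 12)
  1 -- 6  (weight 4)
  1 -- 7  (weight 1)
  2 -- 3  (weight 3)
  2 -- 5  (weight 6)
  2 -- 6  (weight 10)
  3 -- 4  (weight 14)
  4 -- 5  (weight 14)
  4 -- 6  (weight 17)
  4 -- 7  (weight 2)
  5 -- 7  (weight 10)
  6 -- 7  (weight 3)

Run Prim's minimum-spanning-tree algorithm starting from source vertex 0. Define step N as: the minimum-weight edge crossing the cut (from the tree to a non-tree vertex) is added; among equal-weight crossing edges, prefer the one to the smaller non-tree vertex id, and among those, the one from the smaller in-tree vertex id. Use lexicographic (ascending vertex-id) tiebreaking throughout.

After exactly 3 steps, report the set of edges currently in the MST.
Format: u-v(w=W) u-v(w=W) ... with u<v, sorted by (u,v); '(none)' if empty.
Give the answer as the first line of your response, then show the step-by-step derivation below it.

0-3(w=6) 1-2(w=1) 2-3(w=3)

step 1: add edge 0-3 (w=6); MST = {0-3(w=6)}
step 2: add edge 2-3 (w=3); MST = {0-3(w=6) 2-3(w=3)}
step 3: add edge 1-2 (w=1); MST = {0-3(w=6) 1-2(w=1) 2-3(w=3)}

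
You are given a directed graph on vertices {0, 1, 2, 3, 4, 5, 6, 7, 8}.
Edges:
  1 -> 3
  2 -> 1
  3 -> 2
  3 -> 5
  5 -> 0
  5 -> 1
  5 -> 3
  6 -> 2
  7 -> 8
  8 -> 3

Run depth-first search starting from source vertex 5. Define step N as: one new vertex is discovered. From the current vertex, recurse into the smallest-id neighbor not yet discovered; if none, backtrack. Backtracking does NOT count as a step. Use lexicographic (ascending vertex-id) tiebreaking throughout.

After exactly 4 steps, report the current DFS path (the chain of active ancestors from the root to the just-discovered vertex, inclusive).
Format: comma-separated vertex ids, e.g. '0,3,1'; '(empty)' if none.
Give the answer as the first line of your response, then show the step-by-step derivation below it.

5,1,3

step 1: discover 5; path=5; order=5
step 2: discover 0; path=5>0; order=5,0
step 3: discover 1; path=5>1; order=5,0,1
step 4: discover 3; path=5>1>3; order=5,0,1,3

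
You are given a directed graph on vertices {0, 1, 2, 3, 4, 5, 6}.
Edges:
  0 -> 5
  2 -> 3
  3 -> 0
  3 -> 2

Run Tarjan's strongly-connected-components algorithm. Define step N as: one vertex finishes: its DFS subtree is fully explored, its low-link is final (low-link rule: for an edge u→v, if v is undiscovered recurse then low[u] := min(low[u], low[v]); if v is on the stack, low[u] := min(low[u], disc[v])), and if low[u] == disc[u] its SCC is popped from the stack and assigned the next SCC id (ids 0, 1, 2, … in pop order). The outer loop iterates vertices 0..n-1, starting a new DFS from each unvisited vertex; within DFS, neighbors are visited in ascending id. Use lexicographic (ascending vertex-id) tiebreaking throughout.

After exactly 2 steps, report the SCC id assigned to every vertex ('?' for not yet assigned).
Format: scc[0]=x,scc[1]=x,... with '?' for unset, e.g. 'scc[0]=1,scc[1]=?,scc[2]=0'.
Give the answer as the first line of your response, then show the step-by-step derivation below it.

scc[0]=1,scc[1]=?,scc[2]=?,scc[3]=?,scc[4]=?,scc[5]=0,scc[6]=?

step 1: low=(low[0]=0,low[1]=?,low[2]=?,low[3]=?,low[4]=?,low[5]=1,low[6]=?); scc=(scc[0]=?,scc[1]=?,scc[2]=?,scc[3]=?,scc[4]=?,scc[5]=0,scc[6]=?)
step 2: low=(low[0]=0,low[1]=?,low[2]=?,low[3]=?,low[4]=?,low[5]=1,low[6]=?); scc=(scc[0]=1,scc[1]=?,scc[2]=?,scc[3]=?,scc[4]=?,scc[5]=0,scc[6]=?)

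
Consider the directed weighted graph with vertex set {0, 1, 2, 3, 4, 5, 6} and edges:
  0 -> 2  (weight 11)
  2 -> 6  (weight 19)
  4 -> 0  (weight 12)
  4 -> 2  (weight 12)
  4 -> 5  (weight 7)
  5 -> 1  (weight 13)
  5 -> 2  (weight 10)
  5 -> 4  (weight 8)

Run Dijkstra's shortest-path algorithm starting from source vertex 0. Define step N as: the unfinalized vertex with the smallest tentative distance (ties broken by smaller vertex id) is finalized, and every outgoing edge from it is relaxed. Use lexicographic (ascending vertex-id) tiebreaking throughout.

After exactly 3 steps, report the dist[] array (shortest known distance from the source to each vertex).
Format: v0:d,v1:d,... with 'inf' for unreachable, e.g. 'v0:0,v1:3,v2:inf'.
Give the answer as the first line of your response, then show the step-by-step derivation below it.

v0:0,v1:inf,v2:11,v3:inf,v4:inf,v5:inf,v6:30

step 1: dist = v0:0,v1:inf,v2:11,v3:inf,v4:inf,v5:inf,v6:inf
step 2: dist = v0:0,v1:inf,v2:11,v3:inf,v4:inf,v5:inf,v6:30
step 3: dist = v0:0,v1:inf,v2:11,v3:inf,v4:inf,v5:inf,v6:30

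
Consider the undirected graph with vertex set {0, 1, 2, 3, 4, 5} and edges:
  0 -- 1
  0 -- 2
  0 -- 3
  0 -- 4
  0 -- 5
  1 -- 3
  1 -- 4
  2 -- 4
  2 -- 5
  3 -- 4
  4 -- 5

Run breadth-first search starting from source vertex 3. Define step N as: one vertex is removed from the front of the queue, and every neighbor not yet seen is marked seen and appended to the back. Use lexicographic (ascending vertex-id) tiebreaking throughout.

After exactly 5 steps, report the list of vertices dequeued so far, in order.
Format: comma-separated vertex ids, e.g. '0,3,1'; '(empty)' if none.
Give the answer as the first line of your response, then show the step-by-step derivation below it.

3,0,1,4,2

step 1: dequeue 3; queue=[0,1,4]; order=3
step 2: dequeue 0; queue=[1,4,2,5]; order=3,0
step 3: dequeue 1; queue=[4,2,5]; order=3,0,1
step 4: dequeue 4; queue=[2,5]; order=3,0,1,4
step 5: dequeue 2; queue=[5]; order=3,0,1,4,2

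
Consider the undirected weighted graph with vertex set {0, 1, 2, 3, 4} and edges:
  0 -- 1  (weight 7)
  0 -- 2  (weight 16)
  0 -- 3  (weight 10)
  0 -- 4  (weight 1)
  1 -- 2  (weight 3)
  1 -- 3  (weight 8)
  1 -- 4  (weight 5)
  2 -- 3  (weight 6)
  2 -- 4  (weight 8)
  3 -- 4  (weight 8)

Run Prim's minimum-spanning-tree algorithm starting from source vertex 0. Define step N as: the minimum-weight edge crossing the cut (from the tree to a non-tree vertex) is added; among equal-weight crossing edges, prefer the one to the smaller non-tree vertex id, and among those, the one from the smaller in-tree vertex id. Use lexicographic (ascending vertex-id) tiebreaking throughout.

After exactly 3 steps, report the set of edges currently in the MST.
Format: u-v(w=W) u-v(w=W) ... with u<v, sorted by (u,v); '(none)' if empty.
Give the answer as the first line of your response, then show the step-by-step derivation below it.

0-4(w=1) 1-2(w=3) 1-4(w=5)

step 1: add edge 0-4 (w=1); MST = {0-4(w=1)}
step 2: add edge 1-4 (w=5); MST = {0-4(w=1) 1-4(w=5)}
step 3: add edge 1-2 (w=3); MST = {0-4(w=1) 1-2(w=3) 1-4(w=5)}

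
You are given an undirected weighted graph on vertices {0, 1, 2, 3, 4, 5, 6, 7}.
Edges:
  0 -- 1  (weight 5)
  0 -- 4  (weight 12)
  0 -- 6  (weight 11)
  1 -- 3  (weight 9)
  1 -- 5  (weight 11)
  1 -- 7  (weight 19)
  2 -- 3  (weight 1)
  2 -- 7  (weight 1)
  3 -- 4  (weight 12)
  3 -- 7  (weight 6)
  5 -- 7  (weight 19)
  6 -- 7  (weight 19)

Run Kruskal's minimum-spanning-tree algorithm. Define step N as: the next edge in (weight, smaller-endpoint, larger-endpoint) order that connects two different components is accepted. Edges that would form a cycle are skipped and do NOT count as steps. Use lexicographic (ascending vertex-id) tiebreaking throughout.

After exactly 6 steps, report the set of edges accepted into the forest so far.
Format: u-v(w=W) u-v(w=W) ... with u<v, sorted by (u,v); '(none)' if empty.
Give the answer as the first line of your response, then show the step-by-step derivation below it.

0-1(w=5) 0-6(w=11) 1-3(w=9) 1-5(w=11) 2-3(w=1) 2-7(w=1)

step 1: add edge 2-3 (w=1); MST = {2-3(w=1)}
step 2: add edge 2-7 (w=1); MST = {2-3(w=1) 2-7(w=1)}
step 3: add edge 0-1 (w=5); MST = {0-1(w=5) 2-3(w=1) 2-7(w=1)}
step 4: add edge 1-3 (w=9); MST = {0-1(w=5) 1-3(w=9) 2-3(w=1) 2-7(w=1)}
step 5: add edge 0-6 (w=11); MST = {0-1(w=5) 0-6(w=11) 1-3(w=9) 2-3(w=1) 2-7(w=1)}
step 6: add edge 1-5 (w=11); MST = {0-1(w=5) 0-6(w=11) 1-3(w=9) 1-5(w=11) 2-3(w=1) 2-7(w=1)}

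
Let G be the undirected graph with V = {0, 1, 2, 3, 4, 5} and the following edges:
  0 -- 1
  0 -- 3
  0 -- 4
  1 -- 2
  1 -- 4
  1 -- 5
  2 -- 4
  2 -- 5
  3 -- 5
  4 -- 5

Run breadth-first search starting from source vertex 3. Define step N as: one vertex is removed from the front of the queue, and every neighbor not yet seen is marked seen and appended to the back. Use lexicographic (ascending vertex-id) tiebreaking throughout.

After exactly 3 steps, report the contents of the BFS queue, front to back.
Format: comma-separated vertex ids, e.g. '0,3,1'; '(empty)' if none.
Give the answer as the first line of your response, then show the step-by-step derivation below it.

1,4,2

step 1: dequeue 3; queue=[0,5]; order=3
step 2: dequeue 0; queue=[5,1,4]; order=3,0
step 3: dequeue 5; queue=[1,4,2]; order=3,0,5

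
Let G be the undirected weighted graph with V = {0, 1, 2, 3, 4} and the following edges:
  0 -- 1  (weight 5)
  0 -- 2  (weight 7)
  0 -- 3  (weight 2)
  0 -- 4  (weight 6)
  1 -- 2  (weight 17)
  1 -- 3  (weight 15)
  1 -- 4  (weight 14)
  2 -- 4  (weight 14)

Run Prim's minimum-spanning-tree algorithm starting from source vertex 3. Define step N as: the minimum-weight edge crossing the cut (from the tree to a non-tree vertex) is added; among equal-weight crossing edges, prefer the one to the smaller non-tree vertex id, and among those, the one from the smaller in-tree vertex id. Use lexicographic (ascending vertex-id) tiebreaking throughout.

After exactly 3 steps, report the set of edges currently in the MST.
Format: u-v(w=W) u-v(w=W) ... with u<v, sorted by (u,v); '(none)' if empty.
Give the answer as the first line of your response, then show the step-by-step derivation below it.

0-1(w=5) 0-3(w=2) 0-4(w=6)

step 1: add edge 0-3 (w=2); MST = {0-3(w=2)}
step 2: add edge 0-1 (w=5); MST = {0-1(w=5) 0-3(w=2)}
step 3: add edge 0-4 (w=6); MST = {0-1(w=5) 0-3(w=2) 0-4(w=6)}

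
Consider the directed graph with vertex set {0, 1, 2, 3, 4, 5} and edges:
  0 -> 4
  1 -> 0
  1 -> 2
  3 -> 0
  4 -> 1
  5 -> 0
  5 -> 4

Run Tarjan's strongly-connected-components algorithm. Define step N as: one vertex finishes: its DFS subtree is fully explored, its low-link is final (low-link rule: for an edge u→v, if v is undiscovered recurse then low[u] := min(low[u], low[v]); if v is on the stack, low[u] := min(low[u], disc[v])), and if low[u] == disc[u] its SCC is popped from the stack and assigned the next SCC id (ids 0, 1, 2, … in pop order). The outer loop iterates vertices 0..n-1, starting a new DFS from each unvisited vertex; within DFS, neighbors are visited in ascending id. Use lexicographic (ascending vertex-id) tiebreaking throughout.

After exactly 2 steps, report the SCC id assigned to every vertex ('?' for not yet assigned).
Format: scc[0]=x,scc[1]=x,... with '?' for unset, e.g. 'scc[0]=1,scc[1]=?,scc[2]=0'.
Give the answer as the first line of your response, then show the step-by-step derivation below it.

scc[0]=?,scc[1]=?,scc[2]=0,scc[3]=?,scc[4]=?,scc[5]=?

step 1: low=(low[0]=0,low[1]=0,low[2]=3,low[3]=?,low[4]=1,low[5]=?); scc=(scc[0]=?,scc[1]=?,scc[2]=0,scc[3]=?,scc[4]=?,scc[5]=?)
step 2: low=(low[0]=0,low[1]=0,low[2]=3,low[3]=?,low[4]=1,low[5]=?); scc=(scc[0]=?,scc[1]=?,scc[2]=0,scc[3]=?,scc[4]=?,scc[5]=?)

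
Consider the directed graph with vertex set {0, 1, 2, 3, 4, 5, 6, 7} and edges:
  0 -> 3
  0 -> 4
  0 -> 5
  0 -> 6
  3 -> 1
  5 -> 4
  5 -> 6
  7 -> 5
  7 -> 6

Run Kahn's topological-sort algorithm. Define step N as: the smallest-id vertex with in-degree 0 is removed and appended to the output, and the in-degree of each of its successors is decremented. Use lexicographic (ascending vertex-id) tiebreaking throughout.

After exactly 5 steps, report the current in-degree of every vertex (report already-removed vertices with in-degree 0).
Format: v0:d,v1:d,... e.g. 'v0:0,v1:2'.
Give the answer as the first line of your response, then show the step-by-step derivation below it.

v0:0,v1:0,v2:0,v3:0,v4:1,v5:0,v6:1,v7:0

step 1: output 0; order=[0]; indeg=(0,1,0,0,1,1,2,0)
step 2: output 2; order=[0,2]; indeg=(0,1,0,0,1,1,2,0)
step 3: output 3; order=[0,2,3]; indeg=(0,0,0,0,1,1,2,0)
step 4: output 1; order=[0,2,3,1]; indeg=(0,0,0,0,1,1,2,0)
step 5: output 7; order=[0,2,3,1,7]; indeg=(0,0,0,0,1,0,1,0)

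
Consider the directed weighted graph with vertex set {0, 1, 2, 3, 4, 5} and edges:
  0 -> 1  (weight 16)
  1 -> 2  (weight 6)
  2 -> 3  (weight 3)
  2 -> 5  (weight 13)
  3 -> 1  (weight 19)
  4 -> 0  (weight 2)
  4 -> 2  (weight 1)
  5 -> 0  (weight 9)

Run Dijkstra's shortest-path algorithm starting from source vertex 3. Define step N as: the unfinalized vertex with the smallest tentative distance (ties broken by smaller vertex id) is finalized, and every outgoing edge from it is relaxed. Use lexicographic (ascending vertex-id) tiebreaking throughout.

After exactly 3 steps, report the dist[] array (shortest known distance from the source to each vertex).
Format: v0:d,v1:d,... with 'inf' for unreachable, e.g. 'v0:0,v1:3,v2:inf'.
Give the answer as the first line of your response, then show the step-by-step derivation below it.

v0:inf,v1:19,v2:25,v3:0,v4:inf,v5:38

step 1: dist = v0:inf,v1:19,v2:inf,v3:0,v4:inf,v5:inf
step 2: dist = v0:inf,v1:19,v2:25,v3:0,v4:inf,v5:inf
step 3: dist = v0:inf,v1:19,v2:25,v3:0,v4:inf,v5:38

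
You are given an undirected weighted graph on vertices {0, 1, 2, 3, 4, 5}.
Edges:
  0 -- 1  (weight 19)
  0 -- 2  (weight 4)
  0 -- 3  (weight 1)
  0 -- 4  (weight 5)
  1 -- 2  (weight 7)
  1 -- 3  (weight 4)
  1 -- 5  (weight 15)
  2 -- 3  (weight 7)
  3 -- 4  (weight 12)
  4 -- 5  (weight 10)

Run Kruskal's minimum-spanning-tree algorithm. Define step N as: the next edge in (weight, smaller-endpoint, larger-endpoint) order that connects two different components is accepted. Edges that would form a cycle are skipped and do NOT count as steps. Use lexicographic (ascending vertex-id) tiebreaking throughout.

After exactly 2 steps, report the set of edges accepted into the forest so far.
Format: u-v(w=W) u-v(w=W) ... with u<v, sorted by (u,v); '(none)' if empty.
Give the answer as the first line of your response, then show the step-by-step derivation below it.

0-2(w=4) 0-3(w=1)

step 1: add edge 0-3 (w=1); MST = {0-3(w=1)}
step 2: add edge 0-2 (w=4); MST = {0-2(w=4) 0-3(w=1)}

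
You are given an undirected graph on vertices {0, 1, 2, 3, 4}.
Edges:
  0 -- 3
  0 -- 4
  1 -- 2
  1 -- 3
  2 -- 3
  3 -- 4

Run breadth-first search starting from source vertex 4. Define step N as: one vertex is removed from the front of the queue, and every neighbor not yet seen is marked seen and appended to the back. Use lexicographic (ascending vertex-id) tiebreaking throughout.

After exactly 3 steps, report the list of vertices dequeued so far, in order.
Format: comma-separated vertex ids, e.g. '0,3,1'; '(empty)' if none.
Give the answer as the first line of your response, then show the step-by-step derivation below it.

4,0,3

step 1: dequeue 4; queue=[0,3]; order=4
step 2: dequeue 0; queue=[3]; order=4,0
step 3: dequeue 3; queue=[1,2]; order=4,0,3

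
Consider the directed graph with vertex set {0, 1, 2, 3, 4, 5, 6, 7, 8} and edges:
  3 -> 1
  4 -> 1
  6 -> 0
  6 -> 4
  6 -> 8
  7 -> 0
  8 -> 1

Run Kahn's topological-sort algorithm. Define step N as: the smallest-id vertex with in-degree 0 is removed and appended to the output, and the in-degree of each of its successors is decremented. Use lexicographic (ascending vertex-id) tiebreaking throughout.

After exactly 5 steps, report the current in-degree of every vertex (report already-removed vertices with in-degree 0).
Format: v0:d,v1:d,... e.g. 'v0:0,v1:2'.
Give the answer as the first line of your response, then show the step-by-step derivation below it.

v0:1,v1:1,v2:0,v3:0,v4:0,v5:0,v6:0,v7:0,v8:0

step 1: output 2; order=[2]; indeg=(2,3,0,0,1,0,0,0,1)
step 2: output 3; order=[2,3]; indeg=(2,2,0,0,1,0,0,0,1)
step 3: output 5; order=[2,3,5]; indeg=(2,2,0,0,1,0,0,0,1)
step 4: output 6; order=[2,3,5,6]; indeg=(1,2,0,0,0,0,0,0,0)
step 5: output 4; order=[2,3,5,6,4]; indeg=(1,1,0,0,0,0,0,0,0)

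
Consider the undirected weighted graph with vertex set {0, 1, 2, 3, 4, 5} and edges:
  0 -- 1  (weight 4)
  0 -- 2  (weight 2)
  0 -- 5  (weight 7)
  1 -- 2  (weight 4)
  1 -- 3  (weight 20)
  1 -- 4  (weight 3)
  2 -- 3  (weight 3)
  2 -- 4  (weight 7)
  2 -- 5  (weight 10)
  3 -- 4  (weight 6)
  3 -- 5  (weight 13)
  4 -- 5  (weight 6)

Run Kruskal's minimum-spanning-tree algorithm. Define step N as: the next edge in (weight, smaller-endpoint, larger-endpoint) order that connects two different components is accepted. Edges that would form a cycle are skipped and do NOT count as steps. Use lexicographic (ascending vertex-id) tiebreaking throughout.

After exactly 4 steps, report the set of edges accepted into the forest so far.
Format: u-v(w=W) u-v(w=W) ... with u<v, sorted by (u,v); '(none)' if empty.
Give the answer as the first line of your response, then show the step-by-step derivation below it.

0-1(w=4) 0-2(w=2) 1-4(w=3) 2-3(w=3)

step 1: add edge 0-2 (w=2); MST = {0-2(w=2)}
step 2: add edge 1-4 (w=3); MST = {0-2(w=2) 1-4(w=3)}
step 3: add edge 2-3 (w=3); MST = {0-2(w=2) 1-4(w=3) 2-3(w=3)}
step 4: add edge 0-1 (w=4); MST = {0-1(w=4) 0-2(w=2) 1-4(w=3) 2-3(w=3)}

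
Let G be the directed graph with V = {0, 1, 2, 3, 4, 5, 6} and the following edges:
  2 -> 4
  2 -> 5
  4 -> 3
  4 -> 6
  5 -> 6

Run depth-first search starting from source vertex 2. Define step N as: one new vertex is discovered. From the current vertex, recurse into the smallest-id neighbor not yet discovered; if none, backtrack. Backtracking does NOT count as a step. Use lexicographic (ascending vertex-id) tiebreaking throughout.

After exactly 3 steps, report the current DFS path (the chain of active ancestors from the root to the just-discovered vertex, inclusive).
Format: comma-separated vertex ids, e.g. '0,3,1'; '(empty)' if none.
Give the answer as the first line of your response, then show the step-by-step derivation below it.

2,4,3

step 1: discover 2; path=2; order=2
step 2: discover 4; path=2>4; order=2,4
step 3: discover 3; path=2>4>3; order=2,4,3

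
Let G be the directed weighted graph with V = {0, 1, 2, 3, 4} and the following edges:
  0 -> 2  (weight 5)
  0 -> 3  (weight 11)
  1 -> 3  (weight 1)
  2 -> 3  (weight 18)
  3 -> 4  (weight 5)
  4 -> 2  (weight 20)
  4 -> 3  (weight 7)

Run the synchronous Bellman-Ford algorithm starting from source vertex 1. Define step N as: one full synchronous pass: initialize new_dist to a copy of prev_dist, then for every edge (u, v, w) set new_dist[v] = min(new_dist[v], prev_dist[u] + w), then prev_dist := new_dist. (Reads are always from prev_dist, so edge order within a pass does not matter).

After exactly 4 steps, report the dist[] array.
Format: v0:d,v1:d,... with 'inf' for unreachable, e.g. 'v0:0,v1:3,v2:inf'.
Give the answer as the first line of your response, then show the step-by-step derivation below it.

v0:inf,v1:0,v2:26,v3:1,v4:6

step 1: dist = v0:inf,v1:0,v2:inf,v3:1,v4:inf
step 2: dist = v0:inf,v1:0,v2:inf,v3:1,v4:6
step 3: dist = v0:inf,v1:0,v2:26,v3:1,v4:6
step 4: dist = v0:inf,v1:0,v2:26,v3:1,v4:6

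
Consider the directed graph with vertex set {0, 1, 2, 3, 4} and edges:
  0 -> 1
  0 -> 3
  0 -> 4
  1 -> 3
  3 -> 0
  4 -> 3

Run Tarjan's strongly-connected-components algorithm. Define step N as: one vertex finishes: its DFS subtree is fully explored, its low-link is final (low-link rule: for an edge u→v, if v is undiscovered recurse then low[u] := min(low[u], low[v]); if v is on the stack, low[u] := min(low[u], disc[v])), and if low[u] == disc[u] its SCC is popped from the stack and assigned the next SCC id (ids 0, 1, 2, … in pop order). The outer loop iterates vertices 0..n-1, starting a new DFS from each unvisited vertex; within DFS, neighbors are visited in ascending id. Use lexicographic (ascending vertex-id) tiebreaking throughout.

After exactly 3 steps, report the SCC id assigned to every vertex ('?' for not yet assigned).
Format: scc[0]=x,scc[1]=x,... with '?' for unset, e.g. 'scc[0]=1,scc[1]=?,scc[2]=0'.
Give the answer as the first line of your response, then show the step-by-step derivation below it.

scc[0]=?,scc[1]=?,scc[2]=?,scc[3]=?,scc[4]=?

step 1: low=(low[0]=0,low[1]=1,low[2]=?,low[3]=0,low[4]=?); scc=(scc[0]=?,scc[1]=?,scc[2]=?,scc[3]=?,scc[4]=?)
step 2: low=(low[0]=0,low[1]=0,low[2]=?,low[3]=0,low[4]=?); scc=(scc[0]=?,scc[1]=?,scc[2]=?,scc[3]=?,scc[4]=?)
step 3: low=(low[0]=0,low[1]=0,low[2]=?,low[3]=0,low[4]=2); scc=(scc[0]=?,scc[1]=?,scc[2]=?,scc[3]=?,scc[4]=?)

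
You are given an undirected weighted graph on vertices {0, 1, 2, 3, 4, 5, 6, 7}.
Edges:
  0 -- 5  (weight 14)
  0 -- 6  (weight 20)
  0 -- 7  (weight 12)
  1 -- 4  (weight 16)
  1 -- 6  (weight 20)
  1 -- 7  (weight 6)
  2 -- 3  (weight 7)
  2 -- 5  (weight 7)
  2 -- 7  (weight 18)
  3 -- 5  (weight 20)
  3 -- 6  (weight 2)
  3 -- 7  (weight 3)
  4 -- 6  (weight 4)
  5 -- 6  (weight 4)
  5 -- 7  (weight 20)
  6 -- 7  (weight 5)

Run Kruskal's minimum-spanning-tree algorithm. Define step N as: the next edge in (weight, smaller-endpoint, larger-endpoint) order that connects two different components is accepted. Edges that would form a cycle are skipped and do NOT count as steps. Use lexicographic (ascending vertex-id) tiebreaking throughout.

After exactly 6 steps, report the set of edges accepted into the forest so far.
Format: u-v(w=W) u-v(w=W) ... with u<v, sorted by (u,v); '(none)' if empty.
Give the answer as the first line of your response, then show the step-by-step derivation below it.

1-7(w=6) 2-3(w=7) 3-6(w=2) 3-7(w=3) 4-6(w=4) 5-6(w=4)

step 1: add edge 3-6 (w=2); MST = {3-6(w=2)}
step 2: add edge 3-7 (w=3); MST = {3-6(w=2) 3-7(w=3)}
step 3: add edge 4-6 (w=4); MST = {3-6(w=2) 3-7(w=3) 4-6(w=4)}
step 4: add edge 5-6 (w=4); MST = {3-6(w=2) 3-7(w=3) 4-6(w=4) 5-6(w=4)}
step 5: add edge 1-7 (w=6); MST = {1-7(w=6) 3-6(w=2) 3-7(w=3) 4-6(w=4) 5-6(w=4)}
step 6: add edge 2-3 (w=7); MST = {1-7(w=6) 2-3(w=7) 3-6(w=2) 3-7(w=3) 4-6(w=4) 5-6(w=4)}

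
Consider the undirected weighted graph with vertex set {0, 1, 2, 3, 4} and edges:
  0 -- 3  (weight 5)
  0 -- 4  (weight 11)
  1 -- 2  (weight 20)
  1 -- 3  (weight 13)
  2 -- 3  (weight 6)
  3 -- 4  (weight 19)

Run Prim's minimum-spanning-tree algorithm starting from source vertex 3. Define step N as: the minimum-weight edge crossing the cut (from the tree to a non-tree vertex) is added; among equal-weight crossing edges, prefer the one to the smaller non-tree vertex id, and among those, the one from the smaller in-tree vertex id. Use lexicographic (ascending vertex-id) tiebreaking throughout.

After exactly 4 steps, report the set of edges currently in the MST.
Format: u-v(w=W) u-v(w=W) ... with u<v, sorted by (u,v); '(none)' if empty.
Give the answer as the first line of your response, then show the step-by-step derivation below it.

0-3(w=5) 0-4(w=11) 1-3(w=13) 2-3(w=6)

step 1: add edge 0-3 (w=5); MST = {0-3(w=5)}
step 2: add edge 2-3 (w=6); MST = {0-3(w=5) 2-3(w=6)}
step 3: add edge 0-4 (w=11); MST = {0-3(w=5) 0-4(w=11) 2-3(w=6)}
step 4: add edge 1-3 (w=13); MST = {0-3(w=5) 0-4(w=11) 1-3(w=13) 2-3(w=6)}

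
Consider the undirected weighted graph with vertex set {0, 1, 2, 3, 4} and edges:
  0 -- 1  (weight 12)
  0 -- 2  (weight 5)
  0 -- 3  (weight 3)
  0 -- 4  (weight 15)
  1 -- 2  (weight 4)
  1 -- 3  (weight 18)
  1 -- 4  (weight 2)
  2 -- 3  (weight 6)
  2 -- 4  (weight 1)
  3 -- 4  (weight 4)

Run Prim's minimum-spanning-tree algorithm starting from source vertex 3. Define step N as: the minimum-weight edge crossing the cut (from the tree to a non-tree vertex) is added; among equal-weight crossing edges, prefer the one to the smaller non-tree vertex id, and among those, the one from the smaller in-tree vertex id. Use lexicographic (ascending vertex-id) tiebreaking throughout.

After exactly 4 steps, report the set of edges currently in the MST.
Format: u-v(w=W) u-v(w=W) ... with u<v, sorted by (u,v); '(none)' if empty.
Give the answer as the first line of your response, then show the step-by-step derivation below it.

0-3(w=3) 1-4(w=2) 2-4(w=1) 3-4(w=4)

step 1: add edge 0-3 (w=3); MST = {0-3(w=3)}
step 2: add edge 3-4 (w=4); MST = {0-3(w=3) 3-4(w=4)}
step 3: add edge 2-4 (w=1); MST = {0-3(w=3) 2-4(w=1) 3-4(w=4)}
step 4: add edge 1-4 (w=2); MST = {0-3(w=3) 1-4(w=2) 2-4(w=1) 3-4(w=4)}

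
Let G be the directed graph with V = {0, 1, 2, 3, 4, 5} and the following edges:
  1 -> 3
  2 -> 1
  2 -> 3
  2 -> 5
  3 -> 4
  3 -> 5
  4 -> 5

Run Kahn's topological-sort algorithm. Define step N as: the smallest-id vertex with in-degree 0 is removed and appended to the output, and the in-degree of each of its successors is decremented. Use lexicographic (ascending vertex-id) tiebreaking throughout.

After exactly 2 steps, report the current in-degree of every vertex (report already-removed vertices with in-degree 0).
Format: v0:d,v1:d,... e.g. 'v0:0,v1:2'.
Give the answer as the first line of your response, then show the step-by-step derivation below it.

v0:0,v1:0,v2:0,v3:1,v4:1,v5:2

step 1: output 0; order=[0]; indeg=(0,1,0,2,1,3)
step 2: output 2; order=[0,2]; indeg=(0,0,0,1,1,2)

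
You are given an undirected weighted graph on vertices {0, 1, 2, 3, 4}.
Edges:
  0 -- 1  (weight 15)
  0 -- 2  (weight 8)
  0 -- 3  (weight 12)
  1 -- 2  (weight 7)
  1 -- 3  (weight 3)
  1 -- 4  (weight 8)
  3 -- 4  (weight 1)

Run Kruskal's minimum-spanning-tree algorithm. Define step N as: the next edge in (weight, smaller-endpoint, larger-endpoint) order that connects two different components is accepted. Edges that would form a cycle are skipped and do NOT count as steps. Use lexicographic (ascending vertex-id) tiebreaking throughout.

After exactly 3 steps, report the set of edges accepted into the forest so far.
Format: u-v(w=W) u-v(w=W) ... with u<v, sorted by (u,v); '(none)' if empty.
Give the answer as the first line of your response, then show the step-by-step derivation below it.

1-2(w=7) 1-3(w=3) 3-4(w=1)

step 1: add edge 3-4 (w=1); MST = {3-4(w=1)}
step 2: add edge 1-3 (w=3); MST = {1-3(w=3) 3-4(w=1)}
step 3: add edge 1-2 (w=7); MST = {1-2(w=7) 1-3(w=3) 3-4(w=1)}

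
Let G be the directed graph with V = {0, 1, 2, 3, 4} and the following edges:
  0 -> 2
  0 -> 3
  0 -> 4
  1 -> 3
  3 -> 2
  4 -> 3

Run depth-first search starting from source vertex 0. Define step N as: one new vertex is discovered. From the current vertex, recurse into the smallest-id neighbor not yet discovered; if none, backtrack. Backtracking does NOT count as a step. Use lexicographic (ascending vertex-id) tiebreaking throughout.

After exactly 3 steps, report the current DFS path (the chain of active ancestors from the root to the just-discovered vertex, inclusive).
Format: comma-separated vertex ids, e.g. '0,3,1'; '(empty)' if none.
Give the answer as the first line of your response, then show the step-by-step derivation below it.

0,3

step 1: discover 0; path=0; order=0
step 2: discover 2; path=0>2; order=0,2
step 3: discover 3; path=0>3; order=0,2,3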